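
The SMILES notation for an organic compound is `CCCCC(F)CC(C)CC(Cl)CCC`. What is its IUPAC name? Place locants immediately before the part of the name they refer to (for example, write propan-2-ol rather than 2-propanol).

The longest carbon chain is 12 atoms: the parent is dodecane.
Number the chain so that the substituent locant set {4,6,8} is lower than {5,7,9} at the first point of difference.
That gives a chloro group at C-4; a fluoro group at C-8; a methyl group at C-6.
The substituents are ordered alphabetically, ignoring any di-/tri- multipliers.
The name is 4-chloro-8-fluoro-6-methyldodecane.

4-chloro-8-fluoro-6-methyldodecane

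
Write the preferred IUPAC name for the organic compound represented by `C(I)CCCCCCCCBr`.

The parent chain contains 9 carbons (nonane).
Choose the numbering such that the locant sets are identical either way, so the alphabetically earlier bromo substituent takes the lower locant (1 rather than 9).
With this numbering: a bromo group at C-1; an iodo group at C-9.
Prefixes are listed alphabetically: bromo, iodo.
The name is 1-bromo-9-iodononane.

1-bromo-9-iodononane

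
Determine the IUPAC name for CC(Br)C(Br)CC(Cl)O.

The longest chain bearing the –OH group is 5 carbons long (pentane).
The highest-priority functional group is an alcohol (–OH), so the name ends in -ol.
Number the chain so that numbering from this end puts the hydroxyl group at C-1 rather than C-5.
With this numbering: the hydroxyl at C-1; bromo groups at C-3 and C-4; a chloro group at C-1.
The substituents are ordered alphabetically, ignoring any di-/tri- multipliers.
Assembling the pieces gives 3,4-dibromo-1-chloropentan-1-ol.

3,4-dibromo-1-chloropentan-1-ol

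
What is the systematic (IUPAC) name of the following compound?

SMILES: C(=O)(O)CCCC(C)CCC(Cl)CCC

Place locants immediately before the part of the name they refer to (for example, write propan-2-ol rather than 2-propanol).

8-chloro-5-methylundecanoic acid

The longest carbon chain that includes the –COOH group has 11 carbons, so the parent hydride is undecane.
The highest-priority functional group is a carboxylic acid (terminal –COOH), so the name ends in -oic acid.
Number the chain so that the carboxylic acid carbon is C-1 by definition.
With this numbering: a chloro group at C-8; a methyl group at C-5.
The substituents are ordered alphabetically, ignoring any di-/tri- multipliers.
The name is 8-chloro-5-methylundecanoic acid.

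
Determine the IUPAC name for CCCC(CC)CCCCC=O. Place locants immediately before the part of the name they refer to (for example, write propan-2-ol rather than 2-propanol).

6-ethylnonanal

The longest chain bearing the –CHO group is 9 carbons long (nonane).
The principal characteristic group is an aldehyde (terminal –CHO), named with the suffix -al.
Number the chain so that the aldehyde carbon is C-1 by definition.
That gives an ethyl group at C-6.
Assembling the pieces gives 6-ethylnonanal.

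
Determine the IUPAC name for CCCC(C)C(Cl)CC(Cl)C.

The longest continuous carbon chain has 8 atoms, so the parent hydride is octane.
The numbering direction is chosen so that the substituent locant set {2,4,5} is lower than {4,5,7} at the first point of difference.
With this numbering: chloro groups at C-2 and C-4; a methyl group at C-5.
Substituent prefixes are cited in alphabetical order (multiplying prefixes like di-/tri- are ignored for ordering).
The name is 2,4-dichloro-5-methyloctane.

2,4-dichloro-5-methyloctane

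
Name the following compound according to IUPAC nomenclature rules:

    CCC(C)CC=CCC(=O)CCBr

The longest chain bearing the carbonyl and the multiple bond is 10 carbons long (decane).
The highest-priority functional group is a ketone (C=O on an internal carbon), so the name ends in -one.
The chain contains a C=C double bond, so the unsaturation ending is -ene.
The numbering direction is chosen so that numbering from this end puts the carbonyl group at C-3 rather than C-8.
With this numbering: the carbonyl at C-3; the double bond between C-5 and C-6; a bromo group at C-1; a methyl group at C-8.
Prefixes are listed alphabetically: bromo, methyl.
The name is 1-bromo-8-methyldec-5-en-3-one.

1-bromo-8-methyldec-5-en-3-one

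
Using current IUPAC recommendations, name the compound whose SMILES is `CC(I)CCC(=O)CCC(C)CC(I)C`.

The longest carbon chain that includes the carbonyl has 11 carbons, so the parent hydride is undecane.
The principal characteristic group is a ketone (C=O on an internal carbon), named with the suffix -one.
The numbering direction is chosen so that numbering from this end puts the carbonyl group at C-5 rather than C-7.
This places the carbonyl at C-5; iodo groups at C-2 and C-10; a methyl group at C-8.
The substituents are ordered alphabetically, ignoring any di-/tri- multipliers.
Assembling the pieces gives 2,10-diiodo-8-methylundecan-5-one.

2,10-diiodo-8-methylundecan-5-one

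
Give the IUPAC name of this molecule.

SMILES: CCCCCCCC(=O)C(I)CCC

The longest carbon chain that includes the carbonyl has 12 carbons, so the parent hydride is dodecane.
The highest-priority functional group is a ketone (C=O on an internal carbon), so the name ends in -one.
Number the chain so that numbering from this end puts the carbonyl group at C-5 rather than C-8.
That gives the carbonyl at C-5; an iodo group at C-4.
Assembling the pieces gives 4-iodododecan-5-one.

4-iodododecan-5-one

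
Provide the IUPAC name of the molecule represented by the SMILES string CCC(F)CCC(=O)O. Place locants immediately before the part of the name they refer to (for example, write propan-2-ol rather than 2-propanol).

Counting along the main chain through the –COOH group gives 6 carbons: the parent is hexane.
The highest-priority functional group is a carboxylic acid (terminal –COOH), so the name ends in -oic acid.
Choose the numbering such that the carboxylic acid carbon is C-1 by definition.
With this numbering: a fluoro group at C-4.
Assembling the pieces gives 4-fluorohexanoic acid.

4-fluorohexanoic acid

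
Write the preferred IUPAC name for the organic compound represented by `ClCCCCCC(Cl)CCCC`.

1,6-dichlorodecane

The parent chain contains 10 carbons (decane).
Choose the numbering such that the substituent locant set {1,6} is lower than {5,10} at the first point of difference.
With this numbering: chloro groups at C-1 and C-6.
Putting it together: 1,6-dichlorodecane.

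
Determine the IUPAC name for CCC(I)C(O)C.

3-iodopentan-2-ol

Counting along the main chain through the –OH group gives 5 carbons: the parent is pentane.
The highest-priority functional group is an alcohol (–OH), so the name ends in -ol.
Number the chain so that numbering from this end puts the hydroxyl group at C-2 rather than C-4.
That gives the hydroxyl at C-2; an iodo group at C-3.
The name is 3-iodopentan-2-ol.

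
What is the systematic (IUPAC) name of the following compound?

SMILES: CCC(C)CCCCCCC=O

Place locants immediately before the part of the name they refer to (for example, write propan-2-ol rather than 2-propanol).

The longest chain bearing the –CHO group is 10 carbons long (decane).
The highest-priority functional group is an aldehyde (terminal –CHO), so the name ends in -al.
Choose the numbering such that the aldehyde carbon is C-1 by definition.
This places a methyl group at C-8.
The name is 8-methyldecanal.

8-methyldecanal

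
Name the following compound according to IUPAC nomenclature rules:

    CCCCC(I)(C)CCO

3-iodo-3-methylheptan-1-ol

The longest chain bearing the –OH group is 7 carbons long (heptane).
The principal characteristic group is an alcohol (–OH), named with the suffix -ol.
Choose the numbering such that numbering from this end puts the hydroxyl group at C-1 rather than C-7.
With this numbering: the hydroxyl at C-1; an iodo group at C-3; a methyl group at C-3.
Prefixes are listed alphabetically: iodo, methyl.
The name is 3-iodo-3-methylheptan-1-ol.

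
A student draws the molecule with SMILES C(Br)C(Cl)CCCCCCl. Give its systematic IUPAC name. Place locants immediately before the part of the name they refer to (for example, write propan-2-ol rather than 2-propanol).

The parent chain contains 7 carbons (heptane).
Number the chain so that the substituent locant set {1,2,7} is lower than {1,6,7} at the first point of difference.
With this numbering: a bromo group at C-1; chloro groups at C-2 and C-7.
Substituent prefixes are cited in alphabetical order (multiplying prefixes like di-/tri- are ignored for ordering).
The name is 1-bromo-2,7-dichloroheptane.

1-bromo-2,7-dichloroheptane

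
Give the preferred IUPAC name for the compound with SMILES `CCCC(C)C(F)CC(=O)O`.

3-fluoro-4-methylheptanoic acid

The longest carbon chain that includes the –COOH group has 7 carbons, so the parent hydride is heptane.
The principal characteristic group is a carboxylic acid (terminal –COOH), named with the suffix -oic acid.
Choose the numbering such that the carboxylic acid carbon is C-1 by definition.
That gives a fluoro group at C-3; a methyl group at C-4.
Substituent prefixes are cited in alphabetical order (multiplying prefixes like di-/tri- are ignored for ordering).
Putting it together: 3-fluoro-4-methylheptanoic acid.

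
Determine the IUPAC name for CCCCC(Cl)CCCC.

5-chlorononane

The longest continuous carbon chain has 9 atoms, so the parent hydride is nonane.
The molecule is symmetric, so either numbering direction gives the same locants.
With this numbering: a chloro group at C-5.
Assembling the pieces gives 5-chlorononane.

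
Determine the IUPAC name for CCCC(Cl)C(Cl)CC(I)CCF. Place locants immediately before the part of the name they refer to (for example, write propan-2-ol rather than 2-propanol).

5,6-dichloro-1-fluoro-3-iodononane

The longest continuous carbon chain has 9 atoms, so the parent hydride is nonane.
The numbering direction is chosen so that the substituent locant set {1,3,5,6} is lower than {4,5,7,9} at the first point of difference.
With this numbering: chloro groups at C-5 and C-6; a fluoro group at C-1; an iodo group at C-3.
The substituents are ordered alphabetically, ignoring any di-/tri- multipliers.
Putting it together: 5,6-dichloro-1-fluoro-3-iodononane.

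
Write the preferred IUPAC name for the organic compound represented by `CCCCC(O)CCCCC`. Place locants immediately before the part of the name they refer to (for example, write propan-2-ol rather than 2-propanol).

decan-5-ol

Counting along the main chain through the –OH group gives 10 carbons: the parent is decane.
The highest-priority functional group is an alcohol (–OH), so the name ends in -ol.
The numbering direction is chosen so that numbering from this end puts the hydroxyl group at C-5 rather than C-6.
With this numbering: the hydroxyl at C-5.
The name is decan-5-ol.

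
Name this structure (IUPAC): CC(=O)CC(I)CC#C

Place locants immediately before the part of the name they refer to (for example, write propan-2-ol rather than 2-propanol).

4-iodohept-6-yn-2-one

The longest carbon chain that includes the carbonyl and the multiple bond has 7 carbons, so the parent hydride is heptane.
The highest-priority functional group is a ketone (C=O on an internal carbon), so the name ends in -one.
There is one C≡C triple bond, indicated by the ending -yne.
Choose the numbering such that numbering from this end puts the carbonyl group at C-2 rather than C-6.
This places the carbonyl at C-2; the triple bond between C-6 and C-7; an iodo group at C-4.
Assembling the pieces gives 4-iodohept-6-yn-2-one.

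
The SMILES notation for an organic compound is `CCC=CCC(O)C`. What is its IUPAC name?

hept-4-en-2-ol

The longest carbon chain that includes the –OH group and the multiple bond has 7 carbons, so the parent hydride is heptane.
The highest-priority functional group is an alcohol (–OH), so the name ends in -ol.
A C=C double bond in the chain gives the infix -ene-.
Number the chain so that numbering from this end puts the hydroxyl group at C-2 rather than C-6.
That gives the hydroxyl at C-2; the double bond between C-4 and C-5.
The name is hept-4-en-2-ol.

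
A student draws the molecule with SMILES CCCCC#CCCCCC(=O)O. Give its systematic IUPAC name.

undec-6-ynoic acid

Counting along the main chain through the –COOH group and the multiple bond gives 11 carbons: the parent is undecane.
A carboxylic acid (terminal –COOH) is the principal characteristic group, giving the suffix -oic acid.
There is one C≡C triple bond, indicated by the ending -yne.
The numbering direction is chosen so that the carboxylic acid carbon is C-1 by definition.
This places the triple bond between C-6 and C-7.
Assembling the pieces gives undec-6-ynoic acid.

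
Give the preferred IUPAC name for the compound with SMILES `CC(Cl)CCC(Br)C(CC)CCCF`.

5-bromo-8-chloro-4-ethyl-1-fluorononane

The longest carbon chain is 9 atoms: the parent is nonane.
Number the chain so that the substituent locant set {1,4,5,8} is lower than {2,5,6,9} at the first point of difference.
That gives a bromo group at C-5; a chloro group at C-8; an ethyl group at C-4; a fluoro group at C-1.
Prefixes are listed alphabetically: bromo, chloro, ethyl, fluoro.
The name is 5-bromo-8-chloro-4-ethyl-1-fluorononane.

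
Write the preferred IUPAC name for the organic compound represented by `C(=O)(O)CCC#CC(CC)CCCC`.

6-ethyldec-4-ynoic acid

Counting along the main chain through the –COOH group and the multiple bond gives 10 carbons: the parent is decane.
The highest-priority functional group is a carboxylic acid (terminal –COOH), so the name ends in -oic acid.
A C≡C triple bond in the chain gives the infix -yne-.
The numbering direction is chosen so that the carboxylic acid carbon is C-1 by definition.
With this numbering: the triple bond between C-4 and C-5; an ethyl group at C-6.
Assembling the pieces gives 6-ethyldec-4-ynoic acid.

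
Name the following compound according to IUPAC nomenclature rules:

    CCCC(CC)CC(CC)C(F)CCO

4,6-diethyl-3-fluorononan-1-ol

The longest chain bearing the –OH group is 9 carbons long (nonane).
An alcohol (–OH) is the principal characteristic group, giving the suffix -ol.
The numbering direction is chosen so that numbering from this end puts the hydroxyl group at C-1 rather than C-9.
With this numbering: the hydroxyl at C-1; ethyl groups at C-4 and C-6; a fluoro group at C-3.
Substituent prefixes are cited in alphabetical order (multiplying prefixes like di-/tri- are ignored for ordering).
Putting it together: 4,6-diethyl-3-fluorononan-1-ol.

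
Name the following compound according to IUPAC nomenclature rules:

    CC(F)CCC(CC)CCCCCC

5-ethyl-2-fluoroundecane

The longest continuous carbon chain has 11 atoms, so the parent hydride is undecane.
Number the chain so that the substituent locant set {2,5} is lower than {7,10} at the first point of difference.
With this numbering: an ethyl group at C-5; a fluoro group at C-2.
Substituent prefixes are cited in alphabetical order (multiplying prefixes like di-/tri- are ignored for ordering).
Assembling the pieces gives 5-ethyl-2-fluoroundecane.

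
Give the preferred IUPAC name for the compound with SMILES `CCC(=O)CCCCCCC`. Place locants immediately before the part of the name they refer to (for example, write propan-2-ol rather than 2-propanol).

decan-3-one

The longest chain bearing the carbonyl is 10 carbons long (decane).
The principal characteristic group is a ketone (C=O on an internal carbon), named with the suffix -one.
Number the chain so that numbering from this end puts the carbonyl group at C-3 rather than C-8.
With this numbering: the carbonyl at C-3.
The name is decan-3-one.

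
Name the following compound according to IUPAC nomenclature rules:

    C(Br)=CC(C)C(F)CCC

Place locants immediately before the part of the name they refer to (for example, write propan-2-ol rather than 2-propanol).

The longest carbon chain that includes the multiple bond has 7 carbons, so the parent hydride is heptane.
The chain contains a C=C double bond, so the unsaturation ending is -ene.
Choose the numbering such that numbering from this end puts the double bond at C-1 rather than C-6.
That gives the double bond between C-1 and C-2; a bromo group at C-1; a fluoro group at C-4; a methyl group at C-3.
Prefixes are listed alphabetically: bromo, fluoro, methyl.
Assembling the pieces gives 1-bromo-4-fluoro-3-methylhept-1-ene.

1-bromo-4-fluoro-3-methylhept-1-ene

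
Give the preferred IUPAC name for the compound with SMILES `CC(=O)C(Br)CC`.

The longest carbon chain that includes the carbonyl has 5 carbons, so the parent hydride is pentane.
A ketone (C=O on an internal carbon) is the principal characteristic group, giving the suffix -one.
The numbering direction is chosen so that numbering from this end puts the carbonyl group at C-2 rather than C-4.
That gives the carbonyl at C-2; a bromo group at C-3.
Putting it together: 3-bromopentan-2-one.

3-bromopentan-2-one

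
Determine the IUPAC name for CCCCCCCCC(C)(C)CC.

The longest carbon chain is 11 atoms: the parent is undecane.
The numbering direction is chosen so that the substituent locant set {3,3} is lower than {9,9} at the first point of difference.
That gives two methyl groups at C-3.
Putting it together: 3,3-dimethylundecane.

3,3-dimethylundecane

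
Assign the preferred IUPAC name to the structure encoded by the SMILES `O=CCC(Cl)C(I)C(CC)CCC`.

3-chloro-5-ethyl-4-iodooctanal

Counting along the main chain through the –CHO group gives 8 carbons: the parent is octane.
The principal characteristic group is an aldehyde (terminal –CHO), named with the suffix -al.
Number the chain so that the aldehyde carbon is C-1 by definition.
That gives a chloro group at C-3; an ethyl group at C-5; an iodo group at C-4.
The substituents are ordered alphabetically, ignoring any di-/tri- multipliers.
The name is 3-chloro-5-ethyl-4-iodooctanal.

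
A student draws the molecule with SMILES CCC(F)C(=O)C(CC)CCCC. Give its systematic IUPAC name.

5-ethyl-3-fluorononan-4-one

The longest chain bearing the carbonyl is 9 carbons long (nonane).
The principal characteristic group is a ketone (C=O on an internal carbon), named with the suffix -one.
Choose the numbering such that numbering from this end puts the carbonyl group at C-4 rather than C-6.
With this numbering: the carbonyl at C-4; an ethyl group at C-5; a fluoro group at C-3.
Prefixes are listed alphabetically: ethyl, fluoro.
The name is 5-ethyl-3-fluorononan-4-one.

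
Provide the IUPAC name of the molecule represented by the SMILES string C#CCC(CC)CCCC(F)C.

4-ethyl-8-fluoronon-1-yne

Counting along the main chain through the multiple bond gives 9 carbons: the parent is nonane.
There is one C≡C triple bond, indicated by the ending -yne.
Choose the numbering such that numbering from this end puts the triple bond at C-1 rather than C-8.
This places the triple bond between C-1 and C-2; an ethyl group at C-4; a fluoro group at C-8.
Prefixes are listed alphabetically: ethyl, fluoro.
Putting it together: 4-ethyl-8-fluoronon-1-yne.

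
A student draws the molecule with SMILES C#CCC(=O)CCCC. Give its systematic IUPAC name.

oct-1-yn-4-one

The longest chain bearing the carbonyl and the multiple bond is 8 carbons long (octane).
A ketone (C=O on an internal carbon) is the principal characteristic group, giving the suffix -one.
There is one C≡C triple bond, indicated by the ending -yne.
Choose the numbering such that numbering from this end puts the carbonyl group at C-4 rather than C-5.
With this numbering: the carbonyl at C-4; the triple bond between C-1 and C-2.
Assembling the pieces gives oct-1-yn-4-one.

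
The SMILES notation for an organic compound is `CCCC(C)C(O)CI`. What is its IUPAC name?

1-iodo-3-methylhexan-2-ol

The longest carbon chain that includes the –OH group has 6 carbons, so the parent hydride is hexane.
An alcohol (–OH) is the principal characteristic group, giving the suffix -ol.
The numbering direction is chosen so that numbering from this end puts the hydroxyl group at C-2 rather than C-5.
With this numbering: the hydroxyl at C-2; an iodo group at C-1; a methyl group at C-3.
Prefixes are listed alphabetically: iodo, methyl.
Assembling the pieces gives 1-iodo-3-methylhexan-2-ol.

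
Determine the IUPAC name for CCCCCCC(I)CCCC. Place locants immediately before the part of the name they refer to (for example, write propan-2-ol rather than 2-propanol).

The parent chain contains 11 carbons (undecane).
Choose the numbering such that the substituent locant set {5} is lower than {7} at the first point of difference.
That gives an iodo group at C-5.
Assembling the pieces gives 5-iodoundecane.

5-iodoundecane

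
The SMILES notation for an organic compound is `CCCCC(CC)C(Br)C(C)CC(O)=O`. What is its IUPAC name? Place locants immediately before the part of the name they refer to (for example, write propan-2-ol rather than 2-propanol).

The longest carbon chain that includes the –COOH group has 9 carbons, so the parent hydride is nonane.
The principal characteristic group is a carboxylic acid (terminal –COOH), named with the suffix -oic acid.
The numbering direction is chosen so that the carboxylic acid carbon is C-1 by definition.
With this numbering: a bromo group at C-4; an ethyl group at C-5; a methyl group at C-3.
Substituent prefixes are cited in alphabetical order (multiplying prefixes like di-/tri- are ignored for ordering).
Putting it together: 4-bromo-5-ethyl-3-methylnonanoic acid.

4-bromo-5-ethyl-3-methylnonanoic acid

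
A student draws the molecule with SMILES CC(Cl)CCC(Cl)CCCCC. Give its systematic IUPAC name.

The longest carbon chain is 10 atoms: the parent is decane.
Choose the numbering such that the substituent locant set {2,5} is lower than {6,9} at the first point of difference.
That gives chloro groups at C-2 and C-5.
The name is 2,5-dichlorodecane.

2,5-dichlorodecane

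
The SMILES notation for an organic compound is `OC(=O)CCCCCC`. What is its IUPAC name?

The longest carbon chain that includes the –COOH group has 7 carbons, so the parent hydride is heptane.
The principal characteristic group is a carboxylic acid (terminal –COOH), named with the suffix -oic acid.
The numbering direction is chosen so that the carboxylic acid carbon is C-1 by definition.
The name is heptanoic acid.

heptanoic acid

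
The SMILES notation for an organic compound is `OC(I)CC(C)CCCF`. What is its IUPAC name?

Counting along the main chain through the –OH group gives 6 carbons: the parent is hexane.
The principal characteristic group is an alcohol (–OH), named with the suffix -ol.
The numbering direction is chosen so that numbering from this end puts the hydroxyl group at C-1 rather than C-6.
This places the hydroxyl at C-1; a fluoro group at C-6; an iodo group at C-1; a methyl group at C-3.
The substituents are ordered alphabetically, ignoring any di-/tri- multipliers.
Putting it together: 6-fluoro-1-iodo-3-methylhexan-1-ol.

6-fluoro-1-iodo-3-methylhexan-1-ol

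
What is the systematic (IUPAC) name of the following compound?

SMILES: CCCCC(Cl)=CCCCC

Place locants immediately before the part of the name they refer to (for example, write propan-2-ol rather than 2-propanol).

5-chlorodec-5-ene

The longest chain bearing the multiple bond is 10 carbons long (decane).
The chain contains a C=C double bond, so the unsaturation ending is -ene.
The numbering direction is chosen so that the substituent locant set {5} is lower than {6} at the first point of difference.
This places the double bond between C-5 and C-6; a chloro group at C-5.
The name is 5-chlorodec-5-ene.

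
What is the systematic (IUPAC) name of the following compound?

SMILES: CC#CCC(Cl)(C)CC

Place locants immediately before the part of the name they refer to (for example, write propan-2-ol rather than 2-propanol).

The longest carbon chain that includes the multiple bond has 7 carbons, so the parent hydride is heptane.
There is one C≡C triple bond, indicated by the ending -yne.
Number the chain so that numbering from this end puts the triple bond at C-2 rather than C-5.
With this numbering: the triple bond between C-2 and C-3; a chloro group at C-5; a methyl group at C-5.
The substituents are ordered alphabetically, ignoring any di-/tri- multipliers.
Assembling the pieces gives 5-chloro-5-methylhept-2-yne.

5-chloro-5-methylhept-2-yne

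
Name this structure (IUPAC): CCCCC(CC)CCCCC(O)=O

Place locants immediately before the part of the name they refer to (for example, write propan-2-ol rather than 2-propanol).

6-ethyldecanoic acid

Counting along the main chain through the –COOH group gives 10 carbons: the parent is decane.
A carboxylic acid (terminal –COOH) is the principal characteristic group, giving the suffix -oic acid.
The numbering direction is chosen so that the carboxylic acid carbon is C-1 by definition.
With this numbering: an ethyl group at C-6.
Assembling the pieces gives 6-ethyldecanoic acid.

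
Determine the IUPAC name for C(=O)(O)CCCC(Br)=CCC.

The longest chain bearing the –COOH group and the multiple bond is 8 carbons long (octane).
The principal characteristic group is a carboxylic acid (terminal –COOH), named with the suffix -oic acid.
A C=C double bond in the chain gives the infix -ene-.
Choose the numbering such that the carboxylic acid carbon is C-1 by definition.
That gives the double bond between C-5 and C-6; a bromo group at C-5.
Assembling the pieces gives 5-bromooct-5-enoic acid.

5-bromooct-5-enoic acid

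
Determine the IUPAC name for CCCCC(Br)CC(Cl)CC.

The parent chain contains 9 carbons (nonane).
The numbering direction is chosen so that the substituent locant set {3,5} is lower than {5,7} at the first point of difference.
That gives a bromo group at C-5; a chloro group at C-3.
The substituents are ordered alphabetically, ignoring any di-/tri- multipliers.
Putting it together: 5-bromo-3-chlorononane.

5-bromo-3-chlorononane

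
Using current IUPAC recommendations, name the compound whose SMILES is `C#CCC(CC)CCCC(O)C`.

The longest chain bearing the –OH group and the multiple bond is 9 carbons long (nonane).
An alcohol (–OH) is the principal characteristic group, giving the suffix -ol.
A C≡C triple bond in the chain gives the infix -yne-.
Choose the numbering such that numbering from this end puts the hydroxyl group at C-2 rather than C-8.
That gives the hydroxyl at C-2; the triple bond between C-8 and C-9; an ethyl group at C-6.
Putting it together: 6-ethylnon-8-yn-2-ol.

6-ethylnon-8-yn-2-ol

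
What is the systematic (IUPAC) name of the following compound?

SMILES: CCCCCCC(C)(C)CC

3,3-dimethylnonane

The longest carbon chain is 9 atoms: the parent is nonane.
The numbering direction is chosen so that the substituent locant set {3,3} is lower than {7,7} at the first point of difference.
With this numbering: two methyl groups at C-3.
Assembling the pieces gives 3,3-dimethylnonane.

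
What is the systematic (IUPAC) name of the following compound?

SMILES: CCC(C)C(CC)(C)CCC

The longest continuous carbon chain has 7 atoms, so the parent hydride is heptane.
The numbering direction is chosen so that the substituent locant set {3,4,4} is lower than {4,4,5} at the first point of difference.
With this numbering: an ethyl group at C-4; methyl groups at C-3 and C-4.
The substituents are ordered alphabetically, ignoring any di-/tri- multipliers.
The name is 4-ethyl-3,4-dimethylheptane.

4-ethyl-3,4-dimethylheptane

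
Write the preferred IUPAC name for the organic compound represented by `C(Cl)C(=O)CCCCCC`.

Counting along the main chain through the carbonyl gives 8 carbons: the parent is octane.
The highest-priority functional group is a ketone (C=O on an internal carbon), so the name ends in -one.
Choose the numbering such that numbering from this end puts the carbonyl group at C-2 rather than C-7.
With this numbering: the carbonyl at C-2; a chloro group at C-1.
Putting it together: 1-chlorooctan-2-one.

1-chlorooctan-2-one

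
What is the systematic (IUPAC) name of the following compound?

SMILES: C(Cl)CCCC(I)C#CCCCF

Counting along the main chain through the multiple bond gives 10 carbons: the parent is decane.
There is one C≡C triple bond, indicated by the ending -yne.
The numbering direction is chosen so that numbering from this end puts the triple bond at C-4 rather than C-6.
This places the triple bond between C-4 and C-5; a chloro group at C-10; a fluoro group at C-1; an iodo group at C-6.
Substituent prefixes are cited in alphabetical order (multiplying prefixes like di-/tri- are ignored for ordering).
Assembling the pieces gives 10-chloro-1-fluoro-6-iododec-4-yne.

10-chloro-1-fluoro-6-iododec-4-yne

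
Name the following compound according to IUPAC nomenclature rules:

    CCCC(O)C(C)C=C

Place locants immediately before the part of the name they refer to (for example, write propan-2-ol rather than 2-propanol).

3-methylhept-1-en-4-ol

The longest chain bearing the –OH group and the multiple bond is 7 carbons long (heptane).
The principal characteristic group is an alcohol (–OH), named with the suffix -ol.
The chain contains a C=C double bond, so the unsaturation ending is -ene.
The numbering direction is chosen so that numbering from this end puts the double bond at C-1 rather than C-6.
With this numbering: the hydroxyl at C-4; the double bond between C-1 and C-2; a methyl group at C-3.
Assembling the pieces gives 3-methylhept-1-en-4-ol.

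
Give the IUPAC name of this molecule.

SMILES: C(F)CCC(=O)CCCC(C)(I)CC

The longest chain bearing the carbonyl is 10 carbons long (decane).
The highest-priority functional group is a ketone (C=O on an internal carbon), so the name ends in -one.
Number the chain so that numbering from this end puts the carbonyl group at C-4 rather than C-7.
With this numbering: the carbonyl at C-4; a fluoro group at C-1; an iodo group at C-8; a methyl group at C-8.
Prefixes are listed alphabetically: fluoro, iodo, methyl.
Putting it together: 1-fluoro-8-iodo-8-methyldecan-4-one.

1-fluoro-8-iodo-8-methyldecan-4-one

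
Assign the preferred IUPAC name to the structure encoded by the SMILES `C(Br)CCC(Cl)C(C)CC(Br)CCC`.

The parent chain contains 10 carbons (decane).
Choose the numbering such that the substituent locant set {1,4,5,7} is lower than {4,6,7,10} at the first point of difference.
With this numbering: bromo groups at C-1 and C-7; a chloro group at C-4; a methyl group at C-5.
Substituent prefixes are cited in alphabetical order (multiplying prefixes like di-/tri- are ignored for ordering).
Putting it together: 1,7-dibromo-4-chloro-5-methyldecane.

1,7-dibromo-4-chloro-5-methyldecane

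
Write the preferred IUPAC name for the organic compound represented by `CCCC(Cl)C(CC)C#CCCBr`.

1-bromo-6-chloro-5-ethylnon-3-yne

The longest chain bearing the multiple bond is 9 carbons long (nonane).
A C≡C triple bond in the chain gives the infix -yne-.
Choose the numbering such that numbering from this end puts the triple bond at C-3 rather than C-6.
This places the triple bond between C-3 and C-4; a bromo group at C-1; a chloro group at C-6; an ethyl group at C-5.
Prefixes are listed alphabetically: bromo, chloro, ethyl.
The name is 1-bromo-6-chloro-5-ethylnon-3-yne.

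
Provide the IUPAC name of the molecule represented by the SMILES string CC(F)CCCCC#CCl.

The longest carbon chain that includes the multiple bond has 8 carbons, so the parent hydride is octane.
There is one C≡C triple bond, indicated by the ending -yne.
Choose the numbering such that numbering from this end puts the triple bond at C-1 rather than C-7.
This places the triple bond between C-1 and C-2; a chloro group at C-1; a fluoro group at C-7.
Prefixes are listed alphabetically: chloro, fluoro.
Assembling the pieces gives 1-chloro-7-fluorooct-1-yne.

1-chloro-7-fluorooct-1-yne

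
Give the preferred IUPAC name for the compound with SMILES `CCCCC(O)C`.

hexan-2-ol

Counting along the main chain through the –OH group gives 6 carbons: the parent is hexane.
The highest-priority functional group is an alcohol (–OH), so the name ends in -ol.
The numbering direction is chosen so that numbering from this end puts the hydroxyl group at C-2 rather than C-5.
That gives the hydroxyl at C-2.
Assembling the pieces gives hexan-2-ol.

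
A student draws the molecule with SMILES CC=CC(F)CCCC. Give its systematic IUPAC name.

Counting along the main chain through the multiple bond gives 8 carbons: the parent is octane.
The chain contains a C=C double bond, so the unsaturation ending is -ene.
The numbering direction is chosen so that numbering from this end puts the double bond at C-2 rather than C-6.
This places the double bond between C-2 and C-3; a fluoro group at C-4.
Assembling the pieces gives 4-fluorooct-2-ene.

4-fluorooct-2-ene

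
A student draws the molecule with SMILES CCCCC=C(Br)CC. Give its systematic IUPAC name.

Counting along the main chain through the multiple bond gives 8 carbons: the parent is octane.
The chain contains a C=C double bond, so the unsaturation ending is -ene.
The numbering direction is chosen so that numbering from this end puts the double bond at C-3 rather than C-5.
This places the double bond between C-3 and C-4; a bromo group at C-3.
Assembling the pieces gives 3-bromooct-3-ene.

3-bromooct-3-ene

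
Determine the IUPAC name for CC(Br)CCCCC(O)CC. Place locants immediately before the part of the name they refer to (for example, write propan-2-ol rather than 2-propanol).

8-bromononan-3-ol

The longest carbon chain that includes the –OH group has 9 carbons, so the parent hydride is nonane.
An alcohol (–OH) is the principal characteristic group, giving the suffix -ol.
Number the chain so that numbering from this end puts the hydroxyl group at C-3 rather than C-7.
That gives the hydroxyl at C-3; a bromo group at C-8.
Assembling the pieces gives 8-bromononan-3-ol.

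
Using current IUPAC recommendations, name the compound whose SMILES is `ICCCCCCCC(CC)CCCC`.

The parent chain contains 12 carbons (dodecane).
Number the chain so that the substituent locant set {1,8} is lower than {5,12} at the first point of difference.
With this numbering: an ethyl group at C-8; an iodo group at C-1.
Prefixes are listed alphabetically: ethyl, iodo.
Putting it together: 8-ethyl-1-iodododecane.

8-ethyl-1-iodododecane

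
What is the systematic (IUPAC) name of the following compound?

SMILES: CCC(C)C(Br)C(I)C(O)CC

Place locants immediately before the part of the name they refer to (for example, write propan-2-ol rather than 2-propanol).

5-bromo-4-iodo-6-methyloctan-3-ol

The longest carbon chain that includes the –OH group has 8 carbons, so the parent hydride is octane.
The principal characteristic group is an alcohol (–OH), named with the suffix -ol.
The numbering direction is chosen so that numbering from this end puts the hydroxyl group at C-3 rather than C-6.
That gives the hydroxyl at C-3; a bromo group at C-5; an iodo group at C-4; a methyl group at C-6.
Substituent prefixes are cited in alphabetical order (multiplying prefixes like di-/tri- are ignored for ordering).
Assembling the pieces gives 5-bromo-4-iodo-6-methyloctan-3-ol.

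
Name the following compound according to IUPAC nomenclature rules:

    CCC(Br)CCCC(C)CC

The longest carbon chain is 9 atoms: the parent is nonane.
Choose the numbering such that the locant sets are identical either way, so the alphabetically earlier bromo substituent takes the lower locant (3 rather than 7).
With this numbering: a bromo group at C-3; a methyl group at C-7.
Substituent prefixes are cited in alphabetical order (multiplying prefixes like di-/tri- are ignored for ordering).
Putting it together: 3-bromo-7-methylnonane.

3-bromo-7-methylnonane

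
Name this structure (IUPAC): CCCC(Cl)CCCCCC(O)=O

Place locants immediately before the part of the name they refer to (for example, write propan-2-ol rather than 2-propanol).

7-chlorodecanoic acid

Counting along the main chain through the –COOH group gives 10 carbons: the parent is decane.
A carboxylic acid (terminal –COOH) is the principal characteristic group, giving the suffix -oic acid.
Number the chain so that the carboxylic acid carbon is C-1 by definition.
With this numbering: a chloro group at C-7.
Putting it together: 7-chlorodecanoic acid.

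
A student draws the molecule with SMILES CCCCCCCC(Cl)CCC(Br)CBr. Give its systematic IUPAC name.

The parent chain contains 12 carbons (dodecane).
Number the chain so that the substituent locant set {1,2,5} is lower than {8,11,12} at the first point of difference.
This places bromo groups at C-1 and C-2; a chloro group at C-5.
The substituents are ordered alphabetically, ignoring any di-/tri- multipliers.
Assembling the pieces gives 1,2-dibromo-5-chlorododecane.

1,2-dibromo-5-chlorododecane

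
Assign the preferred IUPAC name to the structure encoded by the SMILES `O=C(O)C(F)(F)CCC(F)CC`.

2,2,5-trifluoroheptanoic acid

Counting along the main chain through the –COOH group gives 7 carbons: the parent is heptane.
The highest-priority functional group is a carboxylic acid (terminal –COOH), so the name ends in -oic acid.
Choose the numbering such that the carboxylic acid carbon is C-1 by definition.
This places fluoro groups at C-2 (×2) and C-5.
Assembling the pieces gives 2,2,5-trifluoroheptanoic acid.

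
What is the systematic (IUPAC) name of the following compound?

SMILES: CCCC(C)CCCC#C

6-methylnon-1-yne

The longest carbon chain that includes the multiple bond has 9 carbons, so the parent hydride is nonane.
There is one C≡C triple bond, indicated by the ending -yne.
Choose the numbering such that numbering from this end puts the triple bond at C-1 rather than C-8.
With this numbering: the triple bond between C-1 and C-2; a methyl group at C-6.
Putting it together: 6-methylnon-1-yne.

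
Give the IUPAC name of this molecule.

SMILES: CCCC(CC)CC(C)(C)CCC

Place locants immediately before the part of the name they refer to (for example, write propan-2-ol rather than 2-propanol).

6-ethyl-4,4-dimethylnonane

The parent chain contains 9 carbons (nonane).
Number the chain so that the substituent locant set {4,4,6} is lower than {4,6,6} at the first point of difference.
That gives an ethyl group at C-6; two methyl groups at C-4.
Substituent prefixes are cited in alphabetical order (multiplying prefixes like di-/tri- are ignored for ordering).
Putting it together: 6-ethyl-4,4-dimethylnonane.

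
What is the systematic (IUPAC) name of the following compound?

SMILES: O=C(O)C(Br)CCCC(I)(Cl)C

Counting along the main chain through the –COOH group gives 7 carbons: the parent is heptane.
The highest-priority functional group is a carboxylic acid (terminal –COOH), so the name ends in -oic acid.
Number the chain so that the carboxylic acid carbon is C-1 by definition.
That gives a bromo group at C-2; a chloro group at C-6; an iodo group at C-6.
Prefixes are listed alphabetically: bromo, chloro, iodo.
Assembling the pieces gives 2-bromo-6-chloro-6-iodoheptanoic acid.

2-bromo-6-chloro-6-iodoheptanoic acid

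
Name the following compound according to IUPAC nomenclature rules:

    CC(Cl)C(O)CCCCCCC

2-chlorodecan-3-ol

The longest carbon chain that includes the –OH group has 10 carbons, so the parent hydride is decane.
The highest-priority functional group is an alcohol (–OH), so the name ends in -ol.
Number the chain so that numbering from this end puts the hydroxyl group at C-3 rather than C-8.
With this numbering: the hydroxyl at C-3; a chloro group at C-2.
The name is 2-chlorodecan-3-ol.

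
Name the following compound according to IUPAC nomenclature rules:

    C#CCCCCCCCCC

Counting along the main chain through the multiple bond gives 11 carbons: the parent is undecane.
The chain contains a C≡C triple bond, so the unsaturation ending is -yne.
The numbering direction is chosen so that numbering from this end puts the triple bond at C-1 rather than C-10.
With this numbering: the triple bond between C-1 and C-2.
The name is undec-1-yne.

undec-1-yne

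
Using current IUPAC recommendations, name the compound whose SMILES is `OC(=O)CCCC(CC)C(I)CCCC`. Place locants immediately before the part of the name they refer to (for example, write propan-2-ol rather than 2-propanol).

Counting along the main chain through the –COOH group gives 10 carbons: the parent is decane.
A carboxylic acid (terminal –COOH) is the principal characteristic group, giving the suffix -oic acid.
Number the chain so that the carboxylic acid carbon is C-1 by definition.
That gives an ethyl group at C-5; an iodo group at C-6.
Substituent prefixes are cited in alphabetical order (multiplying prefixes like di-/tri- are ignored for ordering).
The name is 5-ethyl-6-iododecanoic acid.

5-ethyl-6-iododecanoic acid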